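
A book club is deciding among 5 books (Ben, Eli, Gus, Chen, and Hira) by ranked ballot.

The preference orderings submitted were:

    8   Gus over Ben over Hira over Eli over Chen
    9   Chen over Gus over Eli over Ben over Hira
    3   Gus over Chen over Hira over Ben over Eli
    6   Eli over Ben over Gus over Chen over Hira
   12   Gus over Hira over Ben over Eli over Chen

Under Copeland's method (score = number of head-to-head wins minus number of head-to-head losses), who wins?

Pairwise results:
  Ben vs Eli: Ben wins 23–15.
  Ben vs Gus: Gus wins 32–6.
  Ben vs Chen: Ben wins 26–12.
  Ben vs Hira: Ben wins 23–15.
  Eli vs Gus: Gus wins 32–6.
  Eli vs Chen: Eli wins 26–12.
  Eli vs Hira: Hira wins 23–15.
  Gus vs Chen: Gus wins 29–9.
  Gus vs Hira: Gus wins 38–0.
  Chen vs Hira: Hira wins 20–18.
Copeland scores (wins − losses):
  Ben: 3 − 1 = 2
  Eli: 1 − 3 = -2
  Gus: 4 − 0 = 4
  Chen: 0 − 4 = -4
  Hira: 2 − 2 = 0
Gus has the best Copeland score.

Gus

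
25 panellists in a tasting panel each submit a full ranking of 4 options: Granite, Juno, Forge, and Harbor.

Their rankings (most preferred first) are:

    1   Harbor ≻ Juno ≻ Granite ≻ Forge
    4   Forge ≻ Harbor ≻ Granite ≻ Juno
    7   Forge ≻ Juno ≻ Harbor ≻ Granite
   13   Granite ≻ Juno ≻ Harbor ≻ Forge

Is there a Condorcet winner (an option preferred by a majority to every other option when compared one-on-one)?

Head-to-head results (25 voters total):
Granite vs Juno: Granite wins 17–8.
Granite vs Forge: Granite wins 14–11.
Granite vs Harbor: Granite wins 13–12.
Juno vs Forge: Juno wins 14–11.
Juno vs Harbor: Juno wins 20–5.
Forge vs Harbor: Harbor wins 14–11.
Granite beats each rival — Juno (17–8), Forge (14–11), Harbor (13–12) — so Granite is the Condorcet winner.

Yes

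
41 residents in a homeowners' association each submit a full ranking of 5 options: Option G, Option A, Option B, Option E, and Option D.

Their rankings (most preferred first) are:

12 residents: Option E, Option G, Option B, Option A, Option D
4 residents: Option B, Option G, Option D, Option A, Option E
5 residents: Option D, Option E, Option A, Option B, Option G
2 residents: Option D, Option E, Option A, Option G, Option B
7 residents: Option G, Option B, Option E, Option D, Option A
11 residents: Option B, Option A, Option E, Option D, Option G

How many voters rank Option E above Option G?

Ballots ranking Option E above Option G: 12+5+2+11 = 30.
Ballots ranking Option G above Option E: 4+7 = 11.
So 30 of 41 voters prefer Option E to Option G.

30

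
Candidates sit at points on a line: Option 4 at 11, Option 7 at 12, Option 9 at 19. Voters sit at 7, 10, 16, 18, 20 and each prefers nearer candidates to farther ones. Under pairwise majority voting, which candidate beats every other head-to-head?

Option 9

With single-peaked preferences on a line, the Condorcet winner is the candidate closest to the median voter.
The median voter (position 16) is closest to Option 9 at 19.
Check: Option 9 vs Option 7 — voters closer to Option 9: 3 of 5.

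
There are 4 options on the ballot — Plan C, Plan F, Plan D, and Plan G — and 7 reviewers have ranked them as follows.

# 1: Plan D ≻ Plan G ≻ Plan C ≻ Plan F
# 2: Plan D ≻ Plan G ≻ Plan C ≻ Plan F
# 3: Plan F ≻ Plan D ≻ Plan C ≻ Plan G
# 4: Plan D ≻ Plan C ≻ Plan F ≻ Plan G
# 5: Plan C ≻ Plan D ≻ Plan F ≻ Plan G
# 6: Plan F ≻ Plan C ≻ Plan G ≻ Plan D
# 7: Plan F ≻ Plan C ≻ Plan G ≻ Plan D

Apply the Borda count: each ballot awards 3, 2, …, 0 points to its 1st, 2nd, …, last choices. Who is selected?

Plan D

Borda scores:
  Plan C: 1 + 1 + 1 + 2 + 3 + 2 + 2 = 12
  Plan F: 0 + 0 + 3 + 1 + 1 + 3 + 3 = 11
  Plan D: 3 + 3 + 2 + 3 + 2 + 0 + 0 = 13
  Plan G: 2 + 2 + 0 + 0 + 0 + 1 + 1 = 6
Plan D has the highest total.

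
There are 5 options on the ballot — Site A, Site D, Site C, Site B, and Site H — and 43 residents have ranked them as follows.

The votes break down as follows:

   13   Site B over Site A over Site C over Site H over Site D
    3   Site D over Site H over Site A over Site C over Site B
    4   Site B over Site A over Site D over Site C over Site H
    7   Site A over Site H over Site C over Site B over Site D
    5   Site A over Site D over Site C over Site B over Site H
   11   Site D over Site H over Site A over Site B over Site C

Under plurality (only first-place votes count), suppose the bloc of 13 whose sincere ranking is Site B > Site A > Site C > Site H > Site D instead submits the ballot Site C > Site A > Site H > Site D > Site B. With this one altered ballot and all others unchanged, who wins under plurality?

Site D

First-place totals with the altered ballot: Site A 12, Site D 14, Site C 13, Site B 4, Site H 0.
The switch changes the winner from Site B to Site D.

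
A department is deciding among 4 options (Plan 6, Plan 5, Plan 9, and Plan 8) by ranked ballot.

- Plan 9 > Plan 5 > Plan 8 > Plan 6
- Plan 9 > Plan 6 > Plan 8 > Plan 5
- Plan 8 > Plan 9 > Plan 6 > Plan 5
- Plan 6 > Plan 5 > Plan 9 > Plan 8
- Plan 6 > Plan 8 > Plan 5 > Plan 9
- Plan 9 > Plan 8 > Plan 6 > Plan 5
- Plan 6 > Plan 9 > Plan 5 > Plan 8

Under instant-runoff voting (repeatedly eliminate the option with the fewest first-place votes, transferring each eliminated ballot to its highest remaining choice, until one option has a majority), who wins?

Round 1: Plan 6 3, Plan 9 3, Plan 8 1, Plan 5 0. Plan 5 has the fewest and is eliminated.
Round 2: Plan 6 3, Plan 9 3, Plan 8 1. Plan 8 has the fewest and is eliminated.
Round 3: Plan 9 4, Plan 6 3. Plan 9 has a majority.

Plan 9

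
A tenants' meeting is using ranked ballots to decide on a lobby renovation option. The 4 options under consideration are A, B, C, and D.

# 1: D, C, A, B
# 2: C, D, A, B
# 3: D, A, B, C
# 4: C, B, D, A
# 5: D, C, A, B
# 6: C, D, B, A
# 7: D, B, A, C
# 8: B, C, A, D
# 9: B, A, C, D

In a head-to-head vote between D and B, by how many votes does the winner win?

Ballots ranking D above B: 6.
Ballots ranking B above D: 3.
D wins 6–3, a margin of 3.

3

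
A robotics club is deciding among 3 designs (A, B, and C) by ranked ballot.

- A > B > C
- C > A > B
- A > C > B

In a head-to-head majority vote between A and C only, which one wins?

A

Ballots ranking A above C: 2.
Ballots ranking C above A: 1.
A wins the head-to-head, 2–1.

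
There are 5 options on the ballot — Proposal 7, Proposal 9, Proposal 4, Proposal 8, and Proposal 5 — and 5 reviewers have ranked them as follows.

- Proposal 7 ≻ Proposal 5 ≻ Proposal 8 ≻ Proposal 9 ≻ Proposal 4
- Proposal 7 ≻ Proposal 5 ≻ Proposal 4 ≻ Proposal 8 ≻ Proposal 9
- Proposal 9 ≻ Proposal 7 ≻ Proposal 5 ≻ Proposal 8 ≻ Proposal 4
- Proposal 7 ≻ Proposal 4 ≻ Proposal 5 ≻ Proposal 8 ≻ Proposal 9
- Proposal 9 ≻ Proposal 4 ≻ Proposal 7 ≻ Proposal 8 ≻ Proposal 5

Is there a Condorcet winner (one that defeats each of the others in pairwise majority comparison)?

Head-to-head results (5 voters total):
Proposal 7 vs Proposal 9: Proposal 7 wins 3–2.
Proposal 7 vs Proposal 4: Proposal 7 wins 4–1.
Proposal 7 vs Proposal 8: Proposal 7 wins 5–0.
Proposal 7 vs Proposal 5: Proposal 7 wins 5–0.
Proposal 9 vs Proposal 4: Proposal 9 wins 3–2.
Proposal 9 vs Proposal 8: Proposal 8 wins 3–2.
Proposal 9 vs Proposal 5: Proposal 5 wins 3–2.
Proposal 4 vs Proposal 8: Proposal 4 wins 3–2.
Proposal 4 vs Proposal 5: Proposal 5 wins 3–2.
Proposal 8 vs Proposal 5: Proposal 5 wins 4–1.
Proposal 7 beats each rival — Proposal 9 (3–2), Proposal 4 (4–1), Proposal 8 (5–0), Proposal 5 (5–0) — so Proposal 7 is the Condorcet winner.

Yes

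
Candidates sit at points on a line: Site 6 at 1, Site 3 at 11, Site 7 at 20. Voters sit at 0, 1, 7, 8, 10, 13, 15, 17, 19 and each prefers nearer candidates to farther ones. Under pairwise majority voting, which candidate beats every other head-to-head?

With single-peaked preferences on a line, the Condorcet winner is the candidate closest to the median voter.
The median voter (position 10) is closest to Site 3 at 11.
Check: Site 3 vs Site 6 — voters closer to Site 3: 7 of 9.

Site 3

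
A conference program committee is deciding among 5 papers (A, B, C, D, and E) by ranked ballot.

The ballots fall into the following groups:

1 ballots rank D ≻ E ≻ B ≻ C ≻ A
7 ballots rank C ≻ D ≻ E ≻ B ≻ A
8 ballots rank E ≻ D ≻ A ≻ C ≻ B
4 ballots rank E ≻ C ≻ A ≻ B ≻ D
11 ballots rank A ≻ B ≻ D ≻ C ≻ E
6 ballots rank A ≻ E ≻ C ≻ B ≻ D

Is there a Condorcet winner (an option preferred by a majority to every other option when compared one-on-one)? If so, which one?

No Condorcet winner

Head-to-head results (37 voters total):
A vs B: A wins 29–8.
A vs C: A wins 25–12.
A vs D: A wins 21–16.
A vs E: E wins 20–17.
B vs C: C wins 25–12.
B vs D: B wins 21–16.
B vs E: E wins 26–11.
C vs D: D wins 20–17.
C vs E: E wins 19–18.
D vs E: D wins 19–18.
No candidate beats all others: A beats D beats E beats A, a majority cycle.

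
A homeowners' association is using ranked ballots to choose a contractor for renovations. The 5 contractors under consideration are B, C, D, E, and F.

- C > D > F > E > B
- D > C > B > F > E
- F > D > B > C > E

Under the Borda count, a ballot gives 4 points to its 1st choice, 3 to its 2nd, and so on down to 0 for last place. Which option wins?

D

Borda scores:
  B: 0 + 2 + 2 = 4
  C: 4 + 3 + 1 = 8
  D: 3 + 4 + 3 = 10
  E: 1 + 0 + 0 = 1
  F: 2 + 1 + 4 = 7
D has the highest total.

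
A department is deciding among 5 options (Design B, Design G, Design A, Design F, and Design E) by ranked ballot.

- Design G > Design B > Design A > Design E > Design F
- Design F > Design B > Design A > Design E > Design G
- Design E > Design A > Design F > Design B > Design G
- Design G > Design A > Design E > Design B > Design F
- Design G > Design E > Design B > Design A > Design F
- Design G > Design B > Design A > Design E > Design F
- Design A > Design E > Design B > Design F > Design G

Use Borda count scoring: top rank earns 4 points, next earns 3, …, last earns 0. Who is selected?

Borda scores:
  Design B: 3 + 3 + 1 + 1 + 2 + 3 + 2 = 15
  Design G: 4 + 0 + 0 + 4 + 4 + 4 + 0 = 16
  Design A: 2 + 2 + 3 + 3 + 1 + 2 + 4 = 17
  Design F: 0 + 4 + 2 + 0 + 0 + 0 + 1 = 7
  Design E: 1 + 1 + 4 + 2 + 3 + 1 + 3 = 15
Design A has the highest total.

Design A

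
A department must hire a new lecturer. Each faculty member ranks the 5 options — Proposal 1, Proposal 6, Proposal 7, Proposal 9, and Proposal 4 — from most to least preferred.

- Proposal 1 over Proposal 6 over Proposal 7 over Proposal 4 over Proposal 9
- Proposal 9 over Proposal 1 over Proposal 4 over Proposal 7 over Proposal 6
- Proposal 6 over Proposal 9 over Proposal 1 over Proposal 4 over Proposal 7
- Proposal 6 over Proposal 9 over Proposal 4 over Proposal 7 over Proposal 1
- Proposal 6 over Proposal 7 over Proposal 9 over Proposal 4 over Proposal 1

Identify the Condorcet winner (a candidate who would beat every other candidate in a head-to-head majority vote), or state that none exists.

Head-to-head results (5 voters total):
Proposal 1 vs Proposal 6: Proposal 6 wins 3–2.
Proposal 1 vs Proposal 7: Proposal 1 wins 3–2.
Proposal 1 vs Proposal 9: Proposal 9 wins 4–1.
Proposal 1 vs Proposal 4: Proposal 1 wins 3–2.
Proposal 6 vs Proposal 7: Proposal 6 wins 4–1.
Proposal 6 vs Proposal 9: Proposal 6 wins 4–1.
Proposal 6 vs Proposal 4: Proposal 6 wins 4–1.
Proposal 7 vs Proposal 9: Proposal 9 wins 3–2.
Proposal 7 vs Proposal 4: Proposal 4 wins 3–2.
Proposal 9 vs Proposal 4: Proposal 9 wins 4–1.
Proposal 6 beats each rival — Proposal 1 (3–2), Proposal 7 (4–1), Proposal 9 (4–1), Proposal 4 (4–1) — so Proposal 6 is the Condorcet winner.

Proposal 6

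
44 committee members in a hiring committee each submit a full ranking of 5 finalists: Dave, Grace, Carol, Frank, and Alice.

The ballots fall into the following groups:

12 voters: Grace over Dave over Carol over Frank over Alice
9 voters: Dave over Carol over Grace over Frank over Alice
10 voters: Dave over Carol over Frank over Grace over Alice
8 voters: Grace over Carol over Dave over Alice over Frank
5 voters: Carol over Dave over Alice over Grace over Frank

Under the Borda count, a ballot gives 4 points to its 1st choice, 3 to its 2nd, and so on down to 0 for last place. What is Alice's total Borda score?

18

Borda scores:
  Dave: 12·3 + 9·4 + 10·4 + 8·2 + 5·3 = 143
  Grace: 12·4 + 9·2 + 10·1 + 8·4 + 5·1 = 113
  Carol: 12·2 + 9·3 + 10·3 + 8·3 + 5·4 = 125
  Frank: 12·1 + 9·1 + 10·2 + 8·0 + 5·0 = 41
  Alice: 12·0 + 9·0 + 10·0 + 8·1 + 5·2 = 18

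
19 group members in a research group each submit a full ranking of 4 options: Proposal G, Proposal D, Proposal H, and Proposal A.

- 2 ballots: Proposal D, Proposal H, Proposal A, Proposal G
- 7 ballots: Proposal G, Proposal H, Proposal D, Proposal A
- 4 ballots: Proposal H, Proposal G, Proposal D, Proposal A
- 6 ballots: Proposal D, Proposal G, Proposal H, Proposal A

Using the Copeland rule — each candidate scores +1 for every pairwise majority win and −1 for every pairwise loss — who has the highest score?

Pairwise results:
  Proposal G vs Proposal D: Proposal G wins 11–8.
  Proposal G vs Proposal H: Proposal G wins 13–6.
  Proposal G vs Proposal A: Proposal G wins 17–2.
  Proposal D vs Proposal H: Proposal H wins 11–8.
  Proposal D vs Proposal A: Proposal D wins 19–0.
  Proposal H vs Proposal A: Proposal H wins 19–0.
Copeland scores (wins − losses):
  Proposal G: 3 − 0 = 3
  Proposal D: 1 − 2 = -1
  Proposal H: 2 − 1 = 1
  Proposal A: 0 − 3 = -3
Proposal G has the best Copeland score.

Proposal G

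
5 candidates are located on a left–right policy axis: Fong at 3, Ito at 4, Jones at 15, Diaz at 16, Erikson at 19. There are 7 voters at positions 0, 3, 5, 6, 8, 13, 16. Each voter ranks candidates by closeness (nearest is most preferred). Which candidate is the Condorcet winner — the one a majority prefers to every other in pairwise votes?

Ito

With single-peaked preferences on a line, the Condorcet winner is the candidate closest to the median voter.
The median voter (position 6) is closest to Ito at 4.
Check: Ito vs Jones — voters closer to Ito: 5 of 7.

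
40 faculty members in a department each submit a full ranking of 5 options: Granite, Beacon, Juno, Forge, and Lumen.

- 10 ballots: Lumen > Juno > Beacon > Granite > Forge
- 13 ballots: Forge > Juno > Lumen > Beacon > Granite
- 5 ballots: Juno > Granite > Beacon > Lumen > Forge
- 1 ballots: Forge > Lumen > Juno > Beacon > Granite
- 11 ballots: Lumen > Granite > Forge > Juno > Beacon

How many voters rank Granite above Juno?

Ballots ranking Granite above Juno: 11.
Ballots ranking Juno above Granite: 10+13+5+1 = 29.
So 11 of 40 voters prefer Granite to Juno.

11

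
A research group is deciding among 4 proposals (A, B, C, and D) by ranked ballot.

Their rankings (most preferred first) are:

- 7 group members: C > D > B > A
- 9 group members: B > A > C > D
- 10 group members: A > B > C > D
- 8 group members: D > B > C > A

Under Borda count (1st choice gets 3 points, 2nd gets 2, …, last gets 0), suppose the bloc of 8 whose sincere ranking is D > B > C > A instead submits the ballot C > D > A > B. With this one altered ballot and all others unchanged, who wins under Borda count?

Borda totals with the altered ballot: A 56, B 54, C 64, D 30.
The switch changes the winner from B to C.

C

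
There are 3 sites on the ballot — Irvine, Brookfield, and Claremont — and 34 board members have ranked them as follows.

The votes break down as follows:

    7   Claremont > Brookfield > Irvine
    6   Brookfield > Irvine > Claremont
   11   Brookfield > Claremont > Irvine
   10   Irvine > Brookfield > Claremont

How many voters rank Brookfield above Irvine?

Ballots ranking Brookfield above Irvine: 7+6+11 = 24.
Ballots ranking Irvine above Brookfield: 10.
So 24 of 34 voters prefer Brookfield to Irvine.

24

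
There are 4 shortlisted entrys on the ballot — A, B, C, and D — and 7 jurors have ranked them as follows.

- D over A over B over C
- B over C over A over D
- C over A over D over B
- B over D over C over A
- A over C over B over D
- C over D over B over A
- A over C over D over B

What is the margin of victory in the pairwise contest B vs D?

1

Ballots ranking B above D: 3.
Ballots ranking D above B: 4.
D wins 4–3, a margin of 1.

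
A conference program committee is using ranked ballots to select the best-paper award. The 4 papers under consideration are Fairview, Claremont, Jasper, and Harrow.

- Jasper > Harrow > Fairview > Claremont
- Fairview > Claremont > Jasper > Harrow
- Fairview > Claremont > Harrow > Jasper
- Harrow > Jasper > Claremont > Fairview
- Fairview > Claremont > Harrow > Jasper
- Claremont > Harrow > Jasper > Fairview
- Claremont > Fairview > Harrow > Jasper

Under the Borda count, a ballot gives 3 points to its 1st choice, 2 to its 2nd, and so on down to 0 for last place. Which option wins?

Borda scores:
  Fairview: 1 + 3 + 3 + 0 + 3 + 0 + 2 = 12
  Claremont: 0 + 2 + 2 + 1 + 2 + 3 + 3 = 13
  Jasper: 3 + 1 + 0 + 2 + 0 + 1 + 0 = 7
  Harrow: 2 + 0 + 1 + 3 + 1 + 2 + 1 = 10
Claremont has the highest total.

Claremont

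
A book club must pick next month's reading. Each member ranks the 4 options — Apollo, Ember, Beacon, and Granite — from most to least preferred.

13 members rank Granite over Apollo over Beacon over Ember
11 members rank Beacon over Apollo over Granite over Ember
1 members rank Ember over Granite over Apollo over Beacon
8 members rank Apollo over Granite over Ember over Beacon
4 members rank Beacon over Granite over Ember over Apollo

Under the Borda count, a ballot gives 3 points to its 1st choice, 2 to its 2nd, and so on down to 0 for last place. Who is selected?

Granite

Borda scores:
  Apollo: 13·2 + 11·2 + 1 + 8·3 + 4·0 = 73
  Ember: 13·0 + 11·0 + 3 + 8·1 + 4·1 = 15
  Beacon: 13·1 + 11·3 + 0 + 8·0 + 4·3 = 58
  Granite: 13·3 + 11·1 + 2 + 8·2 + 4·2 = 76
Granite has the highest total.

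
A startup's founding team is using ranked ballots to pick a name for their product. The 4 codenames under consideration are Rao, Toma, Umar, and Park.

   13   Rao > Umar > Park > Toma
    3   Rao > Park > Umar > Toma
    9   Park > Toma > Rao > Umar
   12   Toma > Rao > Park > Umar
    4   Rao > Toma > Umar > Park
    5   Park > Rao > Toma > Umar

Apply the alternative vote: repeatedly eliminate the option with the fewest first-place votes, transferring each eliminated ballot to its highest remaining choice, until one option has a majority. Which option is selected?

Round 1: Rao 20, Park 14, Toma 12, Umar 0. Umar has the fewest and is eliminated.
Round 2: Rao 20, Park 14, Toma 12. Toma has the fewest and is eliminated.
Round 3: Rao 32, Park 14. Rao has a majority.

Rao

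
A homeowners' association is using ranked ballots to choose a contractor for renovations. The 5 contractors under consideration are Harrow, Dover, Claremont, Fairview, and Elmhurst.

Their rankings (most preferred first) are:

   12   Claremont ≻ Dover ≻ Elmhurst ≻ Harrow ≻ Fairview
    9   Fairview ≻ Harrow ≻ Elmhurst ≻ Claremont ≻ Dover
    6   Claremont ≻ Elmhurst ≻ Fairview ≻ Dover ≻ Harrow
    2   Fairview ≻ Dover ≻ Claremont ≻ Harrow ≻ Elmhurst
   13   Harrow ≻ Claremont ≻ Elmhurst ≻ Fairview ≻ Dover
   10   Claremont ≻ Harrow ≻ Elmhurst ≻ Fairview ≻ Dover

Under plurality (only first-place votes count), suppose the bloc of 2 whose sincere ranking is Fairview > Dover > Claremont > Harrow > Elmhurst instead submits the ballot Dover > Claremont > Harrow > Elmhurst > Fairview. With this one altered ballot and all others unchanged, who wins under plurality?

First-place totals with the altered ballot: Harrow 13, Dover 2, Claremont 28, Fairview 9, Elmhurst 0.
The winner is unchanged: still Claremont.

Claremont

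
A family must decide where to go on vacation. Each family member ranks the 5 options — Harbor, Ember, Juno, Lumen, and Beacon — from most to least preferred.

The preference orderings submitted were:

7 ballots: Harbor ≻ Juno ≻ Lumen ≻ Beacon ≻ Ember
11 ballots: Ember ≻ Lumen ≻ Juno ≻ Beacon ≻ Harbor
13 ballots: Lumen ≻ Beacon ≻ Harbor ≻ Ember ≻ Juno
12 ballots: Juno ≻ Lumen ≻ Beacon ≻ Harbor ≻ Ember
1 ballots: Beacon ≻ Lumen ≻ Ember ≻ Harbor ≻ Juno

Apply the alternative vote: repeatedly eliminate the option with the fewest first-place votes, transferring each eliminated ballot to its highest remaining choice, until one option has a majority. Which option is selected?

Round 1: Lumen 13, Juno 12, Ember 11, Harbor 7, Beacon 1. Beacon has the fewest and is eliminated.
Round 2: Lumen 14, Juno 12, Ember 11, Harbor 7. Harbor has the fewest and is eliminated.
Round 3: Juno 19, Lumen 14, Ember 11. Ember has the fewest and is eliminated.
Round 4: Lumen 25, Juno 19. Lumen has a majority.

Lumen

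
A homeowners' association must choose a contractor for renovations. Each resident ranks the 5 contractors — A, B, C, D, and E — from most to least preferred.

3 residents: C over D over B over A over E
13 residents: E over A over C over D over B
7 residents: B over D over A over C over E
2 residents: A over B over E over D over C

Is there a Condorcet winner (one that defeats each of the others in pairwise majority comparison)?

Yes

Head-to-head results (25 voters total):
A vs B: A wins 15–10.
A vs C: A wins 22–3.
A vs D: A wins 15–10.
A vs E: E wins 13–12.
B vs C: C wins 16–9.
B vs D: D wins 16–9.
B vs E: E wins 13–12.
C vs D: C wins 16–9.
C vs E: E wins 15–10.
D vs E: E wins 15–10.
E beats each rival — A (13–12), B (13–12), C (15–10), D (15–10) — so E is the Condorcet winner.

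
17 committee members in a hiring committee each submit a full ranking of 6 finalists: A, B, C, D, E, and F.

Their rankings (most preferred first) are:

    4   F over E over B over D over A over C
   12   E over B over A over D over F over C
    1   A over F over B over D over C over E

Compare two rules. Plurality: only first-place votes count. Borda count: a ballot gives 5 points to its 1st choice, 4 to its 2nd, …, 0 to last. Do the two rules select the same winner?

Plurality first-place counts: A 1, B 0, C 0, D 0, E 12, F 4 → E.
Borda totals: A 45, B 63, C 1, D 34, E 76, F 36 → E.
The two rules agree on E.

Yes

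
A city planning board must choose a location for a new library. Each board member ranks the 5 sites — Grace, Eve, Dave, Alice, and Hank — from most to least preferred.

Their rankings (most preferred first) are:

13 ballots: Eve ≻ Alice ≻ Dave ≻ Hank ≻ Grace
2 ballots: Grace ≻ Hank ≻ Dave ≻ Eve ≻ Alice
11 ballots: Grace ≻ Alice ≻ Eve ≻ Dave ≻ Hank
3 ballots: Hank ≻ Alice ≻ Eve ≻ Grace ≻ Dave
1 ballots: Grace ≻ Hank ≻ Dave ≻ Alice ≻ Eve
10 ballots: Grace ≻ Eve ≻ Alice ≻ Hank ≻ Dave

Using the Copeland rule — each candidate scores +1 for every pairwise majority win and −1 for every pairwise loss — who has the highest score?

Pairwise results:
  Grace vs Eve: Grace wins 24–16.
  Grace vs Dave: Grace wins 27–13.
  Grace vs Alice: Grace wins 24–16.
  Grace vs Hank: Grace wins 24–16.
  Eve vs Dave: Eve wins 37–3.
  Eve vs Alice: Eve wins 25–15.
  Eve vs Hank: Eve wins 34–6.
  Dave vs Alice: Alice wins 37–3.
  Dave vs Hank: Dave wins 24–16.
  Alice vs Hank: Alice wins 34–6.
Copeland scores (wins − losses):
  Grace: 4 − 0 = 4
  Eve: 3 − 1 = 2
  Dave: 1 − 3 = -2
  Alice: 2 − 2 = 0
  Hank: 0 − 4 = -4
Grace has the best Copeland score.

Grace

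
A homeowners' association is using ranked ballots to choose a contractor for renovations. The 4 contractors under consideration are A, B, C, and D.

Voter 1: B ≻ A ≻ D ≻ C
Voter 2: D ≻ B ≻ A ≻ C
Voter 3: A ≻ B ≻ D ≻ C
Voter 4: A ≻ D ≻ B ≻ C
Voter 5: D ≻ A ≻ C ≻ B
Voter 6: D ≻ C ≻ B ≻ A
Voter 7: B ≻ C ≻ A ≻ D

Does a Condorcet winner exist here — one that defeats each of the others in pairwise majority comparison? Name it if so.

None — there is no Condorcet winner

Head-to-head results (7 voters total):
A vs B: B wins 4–3.
A vs C: A wins 5–2.
A vs D: A wins 4–3.
B vs C: B wins 5–2.
B vs D: D wins 4–3.
C vs D: D wins 6–1.
No candidate beats all others: A beats D beats B beats A, a majority cycle.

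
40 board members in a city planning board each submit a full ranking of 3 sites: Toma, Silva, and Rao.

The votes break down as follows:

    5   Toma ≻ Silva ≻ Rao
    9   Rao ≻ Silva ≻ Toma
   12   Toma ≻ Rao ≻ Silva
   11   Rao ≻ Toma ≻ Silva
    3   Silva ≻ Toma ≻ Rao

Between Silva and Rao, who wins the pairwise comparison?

Rao

Ballots ranking Silva above Rao: 5+3 = 8.
Ballots ranking Rao above Silva: 9+12+11 = 32.
Rao wins the head-to-head, 32–8.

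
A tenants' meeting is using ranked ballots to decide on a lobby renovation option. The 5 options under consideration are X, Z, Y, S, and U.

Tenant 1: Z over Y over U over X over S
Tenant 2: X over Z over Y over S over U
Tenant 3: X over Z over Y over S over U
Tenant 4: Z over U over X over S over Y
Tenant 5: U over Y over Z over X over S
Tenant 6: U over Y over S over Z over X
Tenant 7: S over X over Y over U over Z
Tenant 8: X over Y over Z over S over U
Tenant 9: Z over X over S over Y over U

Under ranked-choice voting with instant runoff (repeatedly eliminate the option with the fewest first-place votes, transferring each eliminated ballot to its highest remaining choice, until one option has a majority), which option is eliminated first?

Round 1: X 3, Z 3, U 2, S 1, Y 0. Y has the fewest and is eliminated.
Round 2: X 3, Z 3, U 2, S 1. S has the fewest and is eliminated.
Round 3: X 4, Z 3, U 2. U has the fewest and is eliminated.
Round 4: Z 5, X 4. Z has a majority.

Y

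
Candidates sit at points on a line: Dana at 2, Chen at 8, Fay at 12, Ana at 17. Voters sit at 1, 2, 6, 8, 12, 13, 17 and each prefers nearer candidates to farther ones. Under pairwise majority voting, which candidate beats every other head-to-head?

With single-peaked preferences on a line, the Condorcet winner is the candidate closest to the median voter.
The median voter (position 8) is closest to Chen at 8.
Check: Chen vs Ana — voters closer to Chen: 5 of 7.

Chen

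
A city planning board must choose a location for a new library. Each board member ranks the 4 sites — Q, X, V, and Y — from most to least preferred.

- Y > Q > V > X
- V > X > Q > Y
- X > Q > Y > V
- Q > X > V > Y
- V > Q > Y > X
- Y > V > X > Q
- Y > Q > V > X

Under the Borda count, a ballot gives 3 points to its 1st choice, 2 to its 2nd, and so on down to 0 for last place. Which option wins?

Q

Borda scores:
  Q: 2 + 1 + 2 + 3 + 2 + 0 + 2 = 12
  X: 0 + 2 + 3 + 2 + 0 + 1 + 0 = 8
  V: 1 + 3 + 0 + 1 + 3 + 2 + 1 = 11
  Y: 3 + 0 + 1 + 0 + 1 + 3 + 3 = 11
Q has the highest total.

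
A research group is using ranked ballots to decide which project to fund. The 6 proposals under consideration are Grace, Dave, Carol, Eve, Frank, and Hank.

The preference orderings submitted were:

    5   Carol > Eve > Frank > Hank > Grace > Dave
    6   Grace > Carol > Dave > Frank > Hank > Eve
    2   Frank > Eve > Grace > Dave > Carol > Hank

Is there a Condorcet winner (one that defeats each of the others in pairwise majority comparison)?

Head-to-head results (13 voters total):
Grace vs Dave: Grace wins 13–0.
Grace vs Carol: Grace wins 8–5.
Grace vs Eve: Eve wins 7–6.
Grace vs Frank: Frank wins 7–6.
Grace vs Hank: Grace wins 8–5.
Dave vs Carol: Carol wins 11–2.
Dave vs Eve: Eve wins 7–6.
Dave vs Frank: Frank wins 7–6.
Dave vs Hank: Dave wins 8–5.
Carol vs Eve: Carol wins 11–2.
Carol vs Frank: Carol wins 11–2.
Carol vs Hank: Carol wins 13–0.
Eve vs Frank: Frank wins 8–5.
Eve vs Hank: Eve wins 7–6.
Frank vs Hank: Frank wins 13–0.
No candidate beats all others: Grace beats Carol beats Eve beats Grace, a majority cycle.

No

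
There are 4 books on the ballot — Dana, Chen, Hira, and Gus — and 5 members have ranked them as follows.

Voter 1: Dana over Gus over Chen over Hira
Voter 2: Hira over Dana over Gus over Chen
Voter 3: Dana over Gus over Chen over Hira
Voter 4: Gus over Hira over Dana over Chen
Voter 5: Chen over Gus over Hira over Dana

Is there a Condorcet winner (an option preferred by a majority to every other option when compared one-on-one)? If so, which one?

Head-to-head results (5 voters total):
Dana vs Chen: Dana wins 4–1.
Dana vs Hira: Hira wins 3–2.
Dana vs Gus: Dana wins 3–2.
Chen vs Hira: Chen wins 3–2.
Chen vs Gus: Gus wins 4–1.
Hira vs Gus: Gus wins 4–1.
No candidate beats all others: Dana beats Chen beats Hira beats Dana, a majority cycle.

None — there is no Condorcet winner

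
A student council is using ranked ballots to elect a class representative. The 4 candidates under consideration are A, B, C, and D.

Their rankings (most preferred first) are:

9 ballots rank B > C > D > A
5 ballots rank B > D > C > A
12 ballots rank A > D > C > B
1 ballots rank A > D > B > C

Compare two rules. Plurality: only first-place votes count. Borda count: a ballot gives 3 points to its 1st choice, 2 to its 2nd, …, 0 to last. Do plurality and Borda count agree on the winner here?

No

Plurality first-place counts: A 13, B 14, C 0, D 0 → B.
Borda totals: A 39, B 43, C 35, D 45 → D.
The two rules disagree: plurality picks B, Borda picks D.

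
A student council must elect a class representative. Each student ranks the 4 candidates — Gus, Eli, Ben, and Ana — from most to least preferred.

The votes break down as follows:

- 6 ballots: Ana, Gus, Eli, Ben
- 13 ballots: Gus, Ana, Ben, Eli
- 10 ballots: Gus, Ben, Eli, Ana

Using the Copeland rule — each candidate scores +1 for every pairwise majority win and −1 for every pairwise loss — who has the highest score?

Pairwise results:
  Gus vs Eli: Gus wins 29–0.
  Gus vs Ben: Gus wins 29–0.
  Gus vs Ana: Gus wins 23–6.
  Eli vs Ben: Ben wins 23–6.
  Eli vs Ana: Ana wins 19–10.
  Ben vs Ana: Ana wins 19–10.
Copeland scores (wins − losses):
  Gus: 3 − 0 = 3
  Eli: 0 − 3 = -3
  Ben: 1 − 2 = -1
  Ana: 2 − 1 = 1
Gus has the best Copeland score.

Gus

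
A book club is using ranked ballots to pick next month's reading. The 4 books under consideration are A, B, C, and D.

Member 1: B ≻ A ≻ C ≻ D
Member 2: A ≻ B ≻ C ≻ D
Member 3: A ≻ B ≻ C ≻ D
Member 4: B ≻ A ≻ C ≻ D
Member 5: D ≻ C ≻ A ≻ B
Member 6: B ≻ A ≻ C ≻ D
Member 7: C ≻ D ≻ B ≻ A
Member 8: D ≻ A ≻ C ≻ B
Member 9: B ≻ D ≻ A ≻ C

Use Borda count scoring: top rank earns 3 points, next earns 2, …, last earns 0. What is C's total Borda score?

11

Borda scores:
  A: 2 + 3 + 3 + 2 + 1 + 2 + 0 + 2 + 1 = 16
  B: 3 + 2 + 2 + 3 + 0 + 3 + 1 + 0 + 3 = 17
  C: 1 + 1 + 1 + 1 + 2 + 1 + 3 + 1 + 0 = 11
  D: 0 + 0 + 0 + 0 + 3 + 0 + 2 + 3 + 2 = 10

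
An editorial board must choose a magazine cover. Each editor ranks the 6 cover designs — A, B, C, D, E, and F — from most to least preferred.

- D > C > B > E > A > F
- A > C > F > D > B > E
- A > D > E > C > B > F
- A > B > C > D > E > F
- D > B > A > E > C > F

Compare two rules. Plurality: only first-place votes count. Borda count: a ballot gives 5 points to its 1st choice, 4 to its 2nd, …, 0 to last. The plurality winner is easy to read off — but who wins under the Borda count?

A

Plurality first-place counts: A 3, B 0, C 0, D 2, E 0, F 0 → A.
Borda totals: A 19, B 13, C 14, D 18, E 8, F 3 → A.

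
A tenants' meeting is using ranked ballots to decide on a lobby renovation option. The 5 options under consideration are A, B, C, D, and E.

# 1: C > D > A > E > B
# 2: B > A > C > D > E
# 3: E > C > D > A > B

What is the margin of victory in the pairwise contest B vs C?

1

Ballots ranking B above C: 1.
Ballots ranking C above B: 2.
C wins 2–1, a margin of 1.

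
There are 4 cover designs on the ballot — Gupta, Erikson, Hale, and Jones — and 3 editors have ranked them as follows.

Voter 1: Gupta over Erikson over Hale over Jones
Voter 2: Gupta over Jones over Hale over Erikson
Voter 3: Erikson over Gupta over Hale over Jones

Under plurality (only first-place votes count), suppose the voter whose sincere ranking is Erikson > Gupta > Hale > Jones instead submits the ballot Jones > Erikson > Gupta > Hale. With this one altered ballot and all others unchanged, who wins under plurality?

First-place totals with the altered ballot: Gupta 2, Erikson 0, Hale 0, Jones 1.
The winner is unchanged: still Gupta.

Gupta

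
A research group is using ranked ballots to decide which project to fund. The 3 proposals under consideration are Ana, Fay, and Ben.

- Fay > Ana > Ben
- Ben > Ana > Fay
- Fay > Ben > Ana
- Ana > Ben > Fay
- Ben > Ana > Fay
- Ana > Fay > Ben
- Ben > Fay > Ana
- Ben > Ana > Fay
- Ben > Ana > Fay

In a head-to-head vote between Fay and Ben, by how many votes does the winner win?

3

Ballots ranking Fay above Ben: 3.
Ballots ranking Ben above Fay: 6.
Ben wins 6–3, a margin of 3.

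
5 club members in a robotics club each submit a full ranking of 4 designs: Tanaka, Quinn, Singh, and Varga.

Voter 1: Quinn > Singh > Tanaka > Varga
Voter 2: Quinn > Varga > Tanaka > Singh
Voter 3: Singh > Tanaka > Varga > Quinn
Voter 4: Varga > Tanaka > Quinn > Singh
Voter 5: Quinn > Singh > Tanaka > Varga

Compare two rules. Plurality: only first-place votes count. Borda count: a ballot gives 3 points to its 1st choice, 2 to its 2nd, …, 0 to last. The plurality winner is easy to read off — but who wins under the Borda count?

Plurality first-place counts: Tanaka 0, Quinn 3, Singh 1, Varga 1 → Quinn.
Borda totals: Tanaka 7, Quinn 10, Singh 7, Varga 6 → Quinn.

Quinn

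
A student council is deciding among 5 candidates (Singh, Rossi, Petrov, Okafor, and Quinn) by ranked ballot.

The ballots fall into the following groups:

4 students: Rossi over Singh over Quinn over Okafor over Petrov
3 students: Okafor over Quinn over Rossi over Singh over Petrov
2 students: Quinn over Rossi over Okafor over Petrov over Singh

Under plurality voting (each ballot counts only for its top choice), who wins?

Rossi

First-place vote totals:
  Singh: 0
  Rossi: 4
  Petrov: 0
  Okafor: 3
  Quinn: 2
Rossi has the most first-place votes.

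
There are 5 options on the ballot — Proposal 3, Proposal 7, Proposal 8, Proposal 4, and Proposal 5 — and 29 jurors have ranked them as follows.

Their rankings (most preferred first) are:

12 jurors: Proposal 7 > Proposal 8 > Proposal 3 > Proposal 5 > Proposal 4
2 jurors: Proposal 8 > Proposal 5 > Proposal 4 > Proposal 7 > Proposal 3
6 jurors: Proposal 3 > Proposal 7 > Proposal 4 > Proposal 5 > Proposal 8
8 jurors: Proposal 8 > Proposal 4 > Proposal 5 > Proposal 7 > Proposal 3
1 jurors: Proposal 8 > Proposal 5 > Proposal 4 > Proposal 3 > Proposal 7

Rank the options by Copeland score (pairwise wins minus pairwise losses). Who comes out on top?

Proposal 7

Pairwise results:
  Proposal 3 vs Proposal 7: Proposal 7 wins 22–7.
  Proposal 3 vs Proposal 8: Proposal 8 wins 23–6.
  Proposal 3 vs Proposal 4: Proposal 3 wins 18–11.
  Proposal 3 vs Proposal 5: Proposal 3 wins 18–11.
  Proposal 7 vs Proposal 8: Proposal 7 wins 18–11.
  Proposal 7 vs Proposal 4: Proposal 7 wins 18–11.
  Proposal 7 vs Proposal 5: Proposal 7 wins 18–11.
  Proposal 8 vs Proposal 4: Proposal 8 wins 23–6.
  Proposal 8 vs Proposal 5: Proposal 8 wins 23–6.
  Proposal 4 vs Proposal 5: Proposal 5 wins 15–14.
Copeland scores (wins − losses):
  Proposal 3: 2 − 2 = 0
  Proposal 7: 4 − 0 = 4
  Proposal 8: 3 − 1 = 2
  Proposal 4: 0 − 4 = -4
  Proposal 5: 1 − 3 = -2
Proposal 7 has the best Copeland score.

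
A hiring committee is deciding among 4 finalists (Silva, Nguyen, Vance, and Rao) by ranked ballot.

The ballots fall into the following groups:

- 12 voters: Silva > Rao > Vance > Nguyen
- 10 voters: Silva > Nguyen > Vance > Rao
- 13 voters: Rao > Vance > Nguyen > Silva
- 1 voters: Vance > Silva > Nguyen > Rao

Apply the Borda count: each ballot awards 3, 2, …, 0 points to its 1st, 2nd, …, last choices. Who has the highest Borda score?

Borda scores:
  Silva: 12·3 + 10·3 + 13·0 + 2 = 68
  Nguyen: 12·0 + 10·2 + 13·1 + 1 = 34
  Vance: 12·1 + 10·1 + 13·2 + 3 = 51
  Rao: 12·2 + 10·0 + 13·3 + 0 = 63
Silva has the highest total.

Silva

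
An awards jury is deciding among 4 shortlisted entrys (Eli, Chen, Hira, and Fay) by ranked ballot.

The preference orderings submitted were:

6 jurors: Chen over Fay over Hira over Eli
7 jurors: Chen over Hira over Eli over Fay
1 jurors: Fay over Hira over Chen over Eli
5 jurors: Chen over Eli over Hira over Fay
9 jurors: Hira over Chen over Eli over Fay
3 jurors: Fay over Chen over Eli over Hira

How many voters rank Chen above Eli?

31

Ballots ranking Chen above Eli: 6+7+1+5+9+3 = 31.
Ballots ranking Eli above Chen: 0.
So 31 of 31 voters prefer Chen to Eli.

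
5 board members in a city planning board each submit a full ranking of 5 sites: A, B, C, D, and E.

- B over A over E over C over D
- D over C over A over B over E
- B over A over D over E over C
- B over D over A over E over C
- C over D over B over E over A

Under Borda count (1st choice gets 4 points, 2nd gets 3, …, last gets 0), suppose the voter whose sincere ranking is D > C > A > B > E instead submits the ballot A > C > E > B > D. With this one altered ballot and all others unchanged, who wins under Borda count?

B

Borda totals with the altered ballot: A 12, B 15, C 8, D 8, E 7.
The winner is unchanged: still B.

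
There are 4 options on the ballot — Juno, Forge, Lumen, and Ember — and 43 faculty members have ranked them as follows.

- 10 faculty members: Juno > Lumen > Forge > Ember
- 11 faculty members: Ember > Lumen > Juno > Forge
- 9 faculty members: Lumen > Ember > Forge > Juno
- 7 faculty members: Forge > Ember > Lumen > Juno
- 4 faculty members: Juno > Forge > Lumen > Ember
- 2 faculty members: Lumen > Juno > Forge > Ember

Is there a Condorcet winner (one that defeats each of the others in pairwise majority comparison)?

Yes

Head-to-head results (43 voters total):
Juno vs Forge: Juno wins 27–16.
Juno vs Lumen: Lumen wins 29–14.
Juno vs Ember: Ember wins 27–16.
Forge vs Lumen: Lumen wins 32–11.
Forge vs Ember: Forge wins 23–20.
Lumen vs Ember: Lumen wins 25–18.
Lumen beats each rival — Juno (29–14), Forge (32–11), Ember (25–18) — so Lumen is the Condorcet winner.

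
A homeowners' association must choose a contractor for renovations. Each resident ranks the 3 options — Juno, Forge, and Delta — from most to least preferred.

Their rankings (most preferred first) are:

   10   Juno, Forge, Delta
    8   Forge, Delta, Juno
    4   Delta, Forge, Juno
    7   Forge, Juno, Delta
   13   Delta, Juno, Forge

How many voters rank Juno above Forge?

Ballots ranking Juno above Forge: 10+13 = 23.
Ballots ranking Forge above Juno: 8+4+7 = 19.
So 23 of 42 voters prefer Juno to Forge.

23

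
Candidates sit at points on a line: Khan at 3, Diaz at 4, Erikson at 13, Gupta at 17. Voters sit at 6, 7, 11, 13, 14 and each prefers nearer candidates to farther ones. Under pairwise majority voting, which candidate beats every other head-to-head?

With single-peaked preferences on a line, the Condorcet winner is the candidate closest to the median voter.
The median voter (position 11) is closest to Erikson at 13.
Check: Erikson vs Khan — voters closer to Erikson: 3 of 5.

Erikson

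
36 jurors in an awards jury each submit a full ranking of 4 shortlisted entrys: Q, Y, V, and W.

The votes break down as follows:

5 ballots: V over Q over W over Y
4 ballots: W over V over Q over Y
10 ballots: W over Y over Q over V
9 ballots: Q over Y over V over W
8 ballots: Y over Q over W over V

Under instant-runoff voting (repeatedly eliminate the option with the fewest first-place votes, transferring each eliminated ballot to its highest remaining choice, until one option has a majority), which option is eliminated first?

Round 1: W 14, Q 9, Y 8, V 5. V has the fewest and is eliminated.
Round 2: Q 14, W 14, Y 8. Y has the fewest and is eliminated.
Round 3: Q 22, W 14. Q has a majority.

V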